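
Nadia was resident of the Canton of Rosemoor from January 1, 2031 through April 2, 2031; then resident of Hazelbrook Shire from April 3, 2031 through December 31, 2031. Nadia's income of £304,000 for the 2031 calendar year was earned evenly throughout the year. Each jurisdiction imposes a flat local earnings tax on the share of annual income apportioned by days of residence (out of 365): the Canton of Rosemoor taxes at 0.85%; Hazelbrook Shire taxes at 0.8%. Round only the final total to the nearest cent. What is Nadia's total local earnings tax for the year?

The Canton of Rosemoor, January 1 – April 2, 2031: 92 days → £304,000 × 0.85% × 92/365 = £651.3096
Hazelbrook Shire, April 3 – December 31, 2031: 273 days → £304,000 × 0.8% × 273/365 = £1,819.0027
Total = £2,470.3123

£2,470.31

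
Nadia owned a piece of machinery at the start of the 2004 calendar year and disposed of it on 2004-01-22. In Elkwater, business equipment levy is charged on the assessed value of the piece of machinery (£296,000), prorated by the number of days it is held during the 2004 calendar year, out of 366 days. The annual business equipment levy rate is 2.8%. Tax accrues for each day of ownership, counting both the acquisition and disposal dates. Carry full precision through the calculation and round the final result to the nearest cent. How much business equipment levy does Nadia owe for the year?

Days held (2004-01-01 to 2004-01-22): 22 out of 366
Tax = £296,000 × 2.8% × 22/366 = £498.1858

£498.19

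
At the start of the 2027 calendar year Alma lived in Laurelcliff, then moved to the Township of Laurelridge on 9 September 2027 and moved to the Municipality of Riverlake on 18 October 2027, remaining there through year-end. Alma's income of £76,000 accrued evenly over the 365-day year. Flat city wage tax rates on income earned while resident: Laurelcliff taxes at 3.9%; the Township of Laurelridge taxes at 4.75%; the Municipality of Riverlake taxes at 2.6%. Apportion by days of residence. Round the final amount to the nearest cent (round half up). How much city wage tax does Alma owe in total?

£2,830.01

Laurelcliff, 1 January – 8 September 2027: 251 days → £76,000 × 3.9% × 251/365 = £2,038.2575
The Township of Laurelridge, 9 September – 17 October 2027: 39 days → £76,000 × 4.75% × 39/365 = £385.7260
The Municipality of Riverlake, 18 October – 31 December 2027: 75 days → £76,000 × 2.6% × 75/365 = £406.0274
Total = £2,830.0110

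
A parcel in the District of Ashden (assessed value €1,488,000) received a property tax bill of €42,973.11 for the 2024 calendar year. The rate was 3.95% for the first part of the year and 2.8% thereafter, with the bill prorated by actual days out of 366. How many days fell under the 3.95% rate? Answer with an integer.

28 days

Let d = days at the first rate; then 366 − d days at the second rate.
€1,488,000 × [3.95%·d + 2.8%·(366−d)] / 366 = €42,973.11
Solving gives d = 28, so the new rate took effect on January 29, 2024.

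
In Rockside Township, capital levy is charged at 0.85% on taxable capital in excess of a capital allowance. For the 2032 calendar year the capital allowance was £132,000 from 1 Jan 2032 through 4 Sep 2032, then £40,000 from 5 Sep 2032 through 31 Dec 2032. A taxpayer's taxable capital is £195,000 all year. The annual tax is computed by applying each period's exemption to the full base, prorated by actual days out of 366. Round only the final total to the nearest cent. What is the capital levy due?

1 Jan – 4 Sep 2032: 248 days, exemption £132,000 → (£195,000 − £132,000) × 0.85% × 248/366 = £362.8525
5 Sep – 31 Dec 2032: 118 days, exemption £40,000 → (£195,000 − £40,000) × 0.85% × 118/366 = £424.7678
Total = £787.6202

£787.62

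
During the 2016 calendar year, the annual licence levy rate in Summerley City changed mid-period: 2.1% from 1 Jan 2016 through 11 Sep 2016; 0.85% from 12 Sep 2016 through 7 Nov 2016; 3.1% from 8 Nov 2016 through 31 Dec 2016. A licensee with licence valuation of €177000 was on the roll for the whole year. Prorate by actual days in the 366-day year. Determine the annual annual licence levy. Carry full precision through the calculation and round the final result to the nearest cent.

€3633.58

1 Jan – 11 Sep 2016: 255 days at 2.1% → €177000 × 2.1% × 255/366 = €2589.7131
12 Sep – 7 Nov 2016: 57 days at 0.85% → €177000 × 0.85% × 57/366 = €234.3074
8 Nov – 31 Dec 2016: 54 days at 3.1% → €177000 × 3.1% × 54/366 = €809.5574
Total = €3633.5779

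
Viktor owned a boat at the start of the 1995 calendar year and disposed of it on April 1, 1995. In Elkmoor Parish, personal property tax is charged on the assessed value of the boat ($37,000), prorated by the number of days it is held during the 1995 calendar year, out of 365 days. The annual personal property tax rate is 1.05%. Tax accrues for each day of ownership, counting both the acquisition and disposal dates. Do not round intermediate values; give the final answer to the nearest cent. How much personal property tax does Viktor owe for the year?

$96.86

Days held (January 1 – April 1, 1995): 91 out of 365
Tax = $37,000 × 1.05% × 91/365 = $96.8589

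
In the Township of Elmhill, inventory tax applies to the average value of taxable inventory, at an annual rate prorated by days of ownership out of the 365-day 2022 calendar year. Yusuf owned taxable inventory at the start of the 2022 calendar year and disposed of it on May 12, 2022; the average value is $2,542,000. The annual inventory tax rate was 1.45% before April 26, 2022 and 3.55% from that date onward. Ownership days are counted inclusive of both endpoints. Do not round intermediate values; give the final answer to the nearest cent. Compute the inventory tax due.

$15,816.12

January 1 – April 25, 2022: 115 days at 1.45% → $2,542,000 × 1.45% × 115/365 = $11,613.1096
April 26 – May 12, 2022: 17 days at 3.55% → $2,542,000 × 3.55% × 17/365 = $4,203.0055
Total = $15,816.1151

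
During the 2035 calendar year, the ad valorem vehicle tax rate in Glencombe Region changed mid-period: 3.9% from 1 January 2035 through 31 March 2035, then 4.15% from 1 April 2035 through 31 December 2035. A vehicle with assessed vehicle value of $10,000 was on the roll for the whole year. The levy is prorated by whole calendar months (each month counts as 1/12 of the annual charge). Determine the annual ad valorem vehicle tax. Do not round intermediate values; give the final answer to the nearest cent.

$408.75

1 January – 31 March 2035: 3 months at 3.9% → $10,000 × 3.9% × 3/12 = $97.5000
1 April – 31 December 2035: 9 months at 4.15% → $10,000 × 4.15% × 9/12 = $311.2500
Total = $408.7500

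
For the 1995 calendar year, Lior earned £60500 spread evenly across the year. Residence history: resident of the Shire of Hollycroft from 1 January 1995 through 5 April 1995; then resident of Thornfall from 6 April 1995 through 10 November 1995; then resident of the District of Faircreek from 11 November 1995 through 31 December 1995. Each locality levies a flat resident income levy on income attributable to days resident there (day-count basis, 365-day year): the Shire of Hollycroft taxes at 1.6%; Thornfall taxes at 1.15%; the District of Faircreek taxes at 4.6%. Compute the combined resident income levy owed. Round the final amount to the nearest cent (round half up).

The Shire of Hollycroft, 1 January – 5 April 1995: 95 days → £60500 × 1.6% × 95/365 = £251.9452
Thornfall, 6 April – 10 November 1995: 219 days → £60500 × 1.15% × 219/365 = £417.4500
The District of Faircreek, 11 November – 31 December 1995: 51 days → £60500 × 4.6% × 51/365 = £388.8575
Total = £1058.2527

£1058.25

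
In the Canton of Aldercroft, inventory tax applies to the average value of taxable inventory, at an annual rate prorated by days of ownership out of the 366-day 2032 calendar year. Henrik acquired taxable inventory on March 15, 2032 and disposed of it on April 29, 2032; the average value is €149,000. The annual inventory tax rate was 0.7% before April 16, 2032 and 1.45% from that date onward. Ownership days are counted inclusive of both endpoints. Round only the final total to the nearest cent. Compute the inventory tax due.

March 15 – April 15, 2032: 32 days at 0.7% → €149,000 × 0.7% × 32/366 = €91.1913
April 16 – April 29, 2032: 14 days at 1.45% → €149,000 × 1.45% × 14/366 = €82.6421
Total = €173.8333

€173.83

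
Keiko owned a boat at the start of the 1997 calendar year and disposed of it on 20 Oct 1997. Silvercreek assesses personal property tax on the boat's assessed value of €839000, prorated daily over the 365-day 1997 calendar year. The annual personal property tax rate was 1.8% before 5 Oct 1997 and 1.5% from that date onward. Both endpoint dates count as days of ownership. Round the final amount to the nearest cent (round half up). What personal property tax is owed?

€12012.64

1 Jan – 4 Oct 1997: 277 days at 1.8% → €839000 × 1.8% × 277/365 = €11460.9699
5 Oct – 20 Oct 1997: 16 days at 1.5% → €839000 × 1.5% × 16/365 = €551.6712
Total = €12012.6411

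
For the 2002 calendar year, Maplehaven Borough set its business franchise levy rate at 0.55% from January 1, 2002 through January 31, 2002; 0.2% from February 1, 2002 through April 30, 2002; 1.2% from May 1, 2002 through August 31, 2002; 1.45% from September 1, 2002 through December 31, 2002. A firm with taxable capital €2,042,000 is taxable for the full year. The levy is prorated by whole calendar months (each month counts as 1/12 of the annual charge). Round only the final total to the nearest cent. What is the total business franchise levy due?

€19,994.58

January 1 – January 31, 2002: 1 month at 0.55% → €2,042,000 × 0.55% × 1/12 = €935.9167
February 1 – April 30, 2002: 3 months at 0.2% → €2,042,000 × 0.2% × 3/12 = €1,021.0000
May 1 – August 31, 2002: 4 months at 1.2% → €2,042,000 × 1.2% × 4/12 = €8,168.0000
September 1 – December 31, 2002: 4 months at 1.45% → €2,042,000 × 1.45% × 4/12 = €9,869.6667
Total = €19,994.5833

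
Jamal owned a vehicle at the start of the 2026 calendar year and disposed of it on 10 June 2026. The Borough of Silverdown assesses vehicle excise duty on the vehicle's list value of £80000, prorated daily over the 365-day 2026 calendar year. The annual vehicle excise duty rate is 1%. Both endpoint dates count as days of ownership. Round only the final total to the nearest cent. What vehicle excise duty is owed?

£352.88

Days held (1 January – 10 June 2026): 161 out of 365
Tax = £80000 × 1% × 161/365 = £352.8767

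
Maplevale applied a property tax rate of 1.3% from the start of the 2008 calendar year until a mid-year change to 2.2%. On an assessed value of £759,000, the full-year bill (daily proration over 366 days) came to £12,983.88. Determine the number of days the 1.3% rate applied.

199 days

Let d = days at the first rate; then 366 − d days at the second rate.
£759,000 × [1.3%·d + 2.2%·(366−d)] / 366 = £12,983.88
Solving gives d = 199, so the new rate took effect on July 18, 2008.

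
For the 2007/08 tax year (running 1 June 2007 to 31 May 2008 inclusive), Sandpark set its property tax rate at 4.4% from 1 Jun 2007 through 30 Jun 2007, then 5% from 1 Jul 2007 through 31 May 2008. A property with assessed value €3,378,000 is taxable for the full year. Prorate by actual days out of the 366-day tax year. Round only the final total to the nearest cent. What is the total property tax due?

1 Jun – 30 Jun 2007: 30 days at 4.4% → €3,378,000 × 4.4% × 30/366 = €12,182.9508
1 Jul 2007 – 31 May 2008: 336 days at 5% → €3,378,000 × 5% × 336/366 = €155,055.7377
Total = €167,238.6885

€167,238.69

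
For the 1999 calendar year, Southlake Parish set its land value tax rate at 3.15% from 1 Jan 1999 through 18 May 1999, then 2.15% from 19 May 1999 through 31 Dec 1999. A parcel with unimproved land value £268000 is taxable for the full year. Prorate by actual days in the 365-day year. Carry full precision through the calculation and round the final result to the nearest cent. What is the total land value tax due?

1 Jan – 18 May 1999: 138 days at 3.15% → £268000 × 3.15% × 138/365 = £3191.7699
19 May – 31 Dec 1999: 227 days at 2.15% → £268000 × 2.15% × 227/365 = £3583.4904
Total = £6775.2603

£6775.26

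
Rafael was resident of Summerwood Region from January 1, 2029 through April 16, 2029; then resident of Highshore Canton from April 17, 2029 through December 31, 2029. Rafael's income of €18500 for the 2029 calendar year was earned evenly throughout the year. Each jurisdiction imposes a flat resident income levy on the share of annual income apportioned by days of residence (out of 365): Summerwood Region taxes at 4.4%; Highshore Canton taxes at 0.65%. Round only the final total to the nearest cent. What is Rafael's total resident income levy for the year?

€321.72

Summerwood Region, January 1 – April 16, 2029: 106 days → €18500 × 4.4% × 106/365 = €236.3945
Highshore Canton, April 17 – December 31, 2029: 259 days → €18500 × 0.65% × 259/365 = €85.3281
Total = €321.7226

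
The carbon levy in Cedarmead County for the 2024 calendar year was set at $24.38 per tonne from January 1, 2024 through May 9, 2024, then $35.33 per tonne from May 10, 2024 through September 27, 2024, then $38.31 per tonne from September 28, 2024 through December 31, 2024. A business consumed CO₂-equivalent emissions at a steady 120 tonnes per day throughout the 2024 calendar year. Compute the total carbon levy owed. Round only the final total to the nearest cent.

January 1 – May 9, 2024: 130 days × 120 tonnes/day = 15,600 tonnes at $24.38/tonne → $380328.00
May 10 – September 27, 2024: 141 days × 120 tonnes/day = 16,920 tonnes at $35.33/tonne → $597783.60
September 28 – December 31, 2024: 95 days × 120 tonnes/day = 11,400 tonnes at $38.31/tonne → $436734.00

$1414845.60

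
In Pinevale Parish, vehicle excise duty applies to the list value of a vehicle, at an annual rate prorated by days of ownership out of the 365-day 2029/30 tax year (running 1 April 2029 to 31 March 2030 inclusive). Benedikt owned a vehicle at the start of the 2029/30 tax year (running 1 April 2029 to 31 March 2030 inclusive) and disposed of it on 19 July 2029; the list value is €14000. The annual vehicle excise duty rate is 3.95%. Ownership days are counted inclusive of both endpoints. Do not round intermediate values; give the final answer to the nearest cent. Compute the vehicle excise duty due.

Days held (1 April – 19 July 2029): 110 out of 365
Tax = €14000 × 3.95% × 110/365 = €166.6575

€166.66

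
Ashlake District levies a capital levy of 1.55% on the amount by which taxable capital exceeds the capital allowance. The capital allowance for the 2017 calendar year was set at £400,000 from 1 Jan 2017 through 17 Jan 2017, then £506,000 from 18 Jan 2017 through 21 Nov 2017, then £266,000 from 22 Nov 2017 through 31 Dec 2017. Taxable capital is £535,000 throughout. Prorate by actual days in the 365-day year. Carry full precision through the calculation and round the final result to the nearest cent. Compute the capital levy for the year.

£933.69

1 Jan – 17 Jan 2017: 17 days, exemption £400,000 → (£535,000 − £400,000) × 1.55% × 17/365 = £97.4589
18 Jan – 21 Nov 2017: 308 days, exemption £506,000 → (£535,000 − £506,000) × 1.55% × 308/365 = £379.3041
22 Nov – 31 Dec 2017: 40 days, exemption £266,000 → (£535,000 − £266,000) × 1.55% × 40/365 = £456.9315
Total = £933.6945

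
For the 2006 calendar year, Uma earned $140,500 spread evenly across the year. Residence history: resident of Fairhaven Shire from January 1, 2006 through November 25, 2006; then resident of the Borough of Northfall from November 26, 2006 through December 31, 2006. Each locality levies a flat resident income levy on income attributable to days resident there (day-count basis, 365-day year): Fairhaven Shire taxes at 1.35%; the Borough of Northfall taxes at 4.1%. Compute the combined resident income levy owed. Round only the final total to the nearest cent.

$2,277.83

Fairhaven Shire, January 1 – November 25, 2006: 329 days → $140,500 × 1.35% × 329/365 = $1,709.6733
The Borough of Northfall, November 26 – December 31, 2006: 36 days → $140,500 × 4.1% × 36/365 = $568.1589
Total = $2,277.8322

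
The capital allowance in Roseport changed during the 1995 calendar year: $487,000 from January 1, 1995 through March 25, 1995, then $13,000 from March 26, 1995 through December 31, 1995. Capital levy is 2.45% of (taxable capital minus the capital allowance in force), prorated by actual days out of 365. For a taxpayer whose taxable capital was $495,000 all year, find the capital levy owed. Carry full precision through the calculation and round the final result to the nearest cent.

$9,136.42

January 1 – March 25, 1995: 84 days, exemption $487,000 → ($495,000 − $487,000) × 2.45% × 84/365 = $45.1068
March 26 – December 31, 1995: 281 days, exemption $13,000 → ($495,000 − $13,000) × 2.45% × 281/365 = $9,091.3123
Total = $9,136.4192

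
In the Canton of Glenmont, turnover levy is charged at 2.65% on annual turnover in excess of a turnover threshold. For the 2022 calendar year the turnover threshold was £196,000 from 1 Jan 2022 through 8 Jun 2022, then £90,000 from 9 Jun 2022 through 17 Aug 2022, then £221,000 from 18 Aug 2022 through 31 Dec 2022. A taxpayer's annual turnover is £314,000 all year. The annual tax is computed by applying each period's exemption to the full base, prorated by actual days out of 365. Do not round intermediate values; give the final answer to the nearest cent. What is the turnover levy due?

£3,418.86

1 Jan – 8 Jun 2022: 159 days, exemption £196,000 → (£314,000 − £196,000) × 2.65% × 159/365 = £1,362.1726
9 Jun – 17 Aug 2022: 70 days, exemption £90,000 → (£314,000 − £90,000) × 2.65% × 70/365 = £1,138.4110
18 Aug – 31 Dec 2022: 136 days, exemption £221,000 → (£314,000 − £221,000) × 2.65% × 136/365 = £918.2795
Total = £3,418.8630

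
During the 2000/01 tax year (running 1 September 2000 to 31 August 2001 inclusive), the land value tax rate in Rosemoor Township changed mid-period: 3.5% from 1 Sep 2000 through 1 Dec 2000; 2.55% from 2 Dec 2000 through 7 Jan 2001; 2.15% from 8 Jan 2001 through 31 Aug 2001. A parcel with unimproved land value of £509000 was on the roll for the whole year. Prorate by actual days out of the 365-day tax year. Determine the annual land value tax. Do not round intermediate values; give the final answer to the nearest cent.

1 Sep – 1 Dec 2000: 92 days at 3.5% → £509000 × 3.5% × 92/365 = £4490.3562
2 Dec 2000 – 7 Jan 2001: 37 days at 2.55% → £509000 × 2.55% × 37/365 = £1315.7301
8 Jan – 31 Aug 2001: 236 days at 2.15% → £509000 × 2.15% × 236/365 = £7075.7973
Total = £12881.8836

£12881.88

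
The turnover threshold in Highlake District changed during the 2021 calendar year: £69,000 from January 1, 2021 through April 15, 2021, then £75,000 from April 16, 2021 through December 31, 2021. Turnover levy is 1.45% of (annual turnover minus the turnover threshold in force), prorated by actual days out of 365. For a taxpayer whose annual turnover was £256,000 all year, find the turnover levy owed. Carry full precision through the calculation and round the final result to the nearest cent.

January 1 – April 15, 2021: 105 days, exemption £69,000 → (£256,000 − £69,000) × 1.45% × 105/365 = £780.0205
April 16 – December 31, 2021: 260 days, exemption £75,000 → (£256,000 − £75,000) × 1.45% × 260/365 = £1,869.5068
Total = £2,649.5274

£2,649.53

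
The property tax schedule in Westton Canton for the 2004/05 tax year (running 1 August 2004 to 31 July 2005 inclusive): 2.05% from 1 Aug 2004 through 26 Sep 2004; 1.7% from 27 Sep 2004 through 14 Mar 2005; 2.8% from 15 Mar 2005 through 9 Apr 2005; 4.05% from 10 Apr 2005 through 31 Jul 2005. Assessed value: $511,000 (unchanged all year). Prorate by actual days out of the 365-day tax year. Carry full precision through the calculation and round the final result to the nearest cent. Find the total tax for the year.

1 Aug – 26 Sep 2004: 57 days at 2.05% → $511,000 × 2.05% × 57/365 = $1,635.9000
27 Sep 2004 – 14 Mar 2005: 169 days at 1.7% → $511,000 × 1.7% × 169/365 = $4,022.2000
15 Mar – 9 Apr 2005: 26 days at 2.8% → $511,000 × 2.8% × 26/365 = $1,019.2000
10 Apr – 31 Jul 2005: 113 days at 4.05% → $511,000 × 4.05% × 113/365 = $6,407.1000
Total = $13,084.4000

$13,084.40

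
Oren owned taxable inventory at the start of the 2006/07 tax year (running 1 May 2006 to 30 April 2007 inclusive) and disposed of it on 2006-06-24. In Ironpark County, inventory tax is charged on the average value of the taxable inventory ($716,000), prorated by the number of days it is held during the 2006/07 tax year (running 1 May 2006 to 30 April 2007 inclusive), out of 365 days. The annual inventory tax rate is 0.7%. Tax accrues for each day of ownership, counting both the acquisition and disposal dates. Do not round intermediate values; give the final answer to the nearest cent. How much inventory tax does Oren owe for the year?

Days held (2006-05-01 to 2006-06-24): 55 out of 365
Tax = $716,000 × 0.7% × 55/365 = $755.2329

$755.23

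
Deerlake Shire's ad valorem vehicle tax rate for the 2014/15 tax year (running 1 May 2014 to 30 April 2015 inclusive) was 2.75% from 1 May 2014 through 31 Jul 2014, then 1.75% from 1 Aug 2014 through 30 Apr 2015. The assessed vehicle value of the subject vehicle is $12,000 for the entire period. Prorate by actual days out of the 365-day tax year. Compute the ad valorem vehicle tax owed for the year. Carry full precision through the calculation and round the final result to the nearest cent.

1 May – 31 Jul 2014: 92 days at 2.75% → $12,000 × 2.75% × 92/365 = $83.1781
1 Aug 2014 – 30 Apr 2015: 273 days at 1.75% → $12,000 × 1.75% × 273/365 = $157.0685
Total = $240.2466

$240.25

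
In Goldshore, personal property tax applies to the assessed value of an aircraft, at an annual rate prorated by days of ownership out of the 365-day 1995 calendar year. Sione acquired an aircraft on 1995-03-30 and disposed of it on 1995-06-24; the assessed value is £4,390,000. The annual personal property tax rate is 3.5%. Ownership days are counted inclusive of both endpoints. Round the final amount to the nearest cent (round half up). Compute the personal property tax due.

£36,623.42

Days held (1995-03-30 to 1995-06-24): 87 out of 365
Tax = £4,390,000 × 3.5% × 87/365 = £36,623.4247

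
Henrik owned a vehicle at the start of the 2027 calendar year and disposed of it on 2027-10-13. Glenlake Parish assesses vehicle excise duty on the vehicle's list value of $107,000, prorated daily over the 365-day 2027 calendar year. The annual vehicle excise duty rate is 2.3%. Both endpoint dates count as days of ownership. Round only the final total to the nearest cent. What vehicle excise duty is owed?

Days held (2027-01-01 to 2027-10-13): 286 out of 365
Tax = $107,000 × 2.3% × 286/365 = $1,928.3452

$1,928.35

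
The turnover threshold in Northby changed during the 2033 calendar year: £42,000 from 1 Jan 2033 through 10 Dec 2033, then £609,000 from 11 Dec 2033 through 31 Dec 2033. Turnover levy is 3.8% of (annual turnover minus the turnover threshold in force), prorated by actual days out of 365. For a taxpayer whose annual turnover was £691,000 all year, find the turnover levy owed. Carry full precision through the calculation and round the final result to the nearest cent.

1 Jan – 10 Dec 2033: 344 days, exemption £42,000 → (£691,000 − £42,000) × 3.8% × 344/365 = £23,243.0904
11 Dec – 31 Dec 2033: 21 days, exemption £609,000 → (£691,000 − £609,000) × 3.8% × 21/365 = £179.2767
Total = £23,422.3671

£23,422.37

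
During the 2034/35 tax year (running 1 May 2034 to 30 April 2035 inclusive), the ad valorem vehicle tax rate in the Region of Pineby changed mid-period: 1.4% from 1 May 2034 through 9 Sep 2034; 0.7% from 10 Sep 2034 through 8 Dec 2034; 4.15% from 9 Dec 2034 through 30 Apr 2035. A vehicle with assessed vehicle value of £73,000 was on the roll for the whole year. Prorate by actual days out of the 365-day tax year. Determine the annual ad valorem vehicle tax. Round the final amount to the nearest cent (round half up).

1 May – 9 Sep 2034: 132 days at 1.4% → £73,000 × 1.4% × 132/365 = £369.6000
10 Sep – 8 Dec 2034: 90 days at 0.7% → £73,000 × 0.7% × 90/365 = £126.0000
9 Dec 2034 – 30 Apr 2035: 143 days at 4.15% → £73,000 × 4.15% × 143/365 = £1,186.9000
Total = £1,682.5000

£1,682.50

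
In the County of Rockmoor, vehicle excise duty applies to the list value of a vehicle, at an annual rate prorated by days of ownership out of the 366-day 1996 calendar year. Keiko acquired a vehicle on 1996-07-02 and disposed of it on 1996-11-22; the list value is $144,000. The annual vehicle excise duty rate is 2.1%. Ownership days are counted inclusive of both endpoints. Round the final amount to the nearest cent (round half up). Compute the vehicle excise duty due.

$1,189.77

Days held (1996-07-02 to 1996-11-22): 144 out of 366
Tax = $144,000 × 2.1% × 144/366 = $1,189.7705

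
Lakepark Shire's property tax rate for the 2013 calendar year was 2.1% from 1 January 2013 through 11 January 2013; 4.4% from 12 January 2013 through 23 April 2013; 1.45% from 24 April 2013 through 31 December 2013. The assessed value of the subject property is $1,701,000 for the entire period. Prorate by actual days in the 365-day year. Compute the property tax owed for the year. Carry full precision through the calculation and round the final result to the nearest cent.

1 January – 11 January 2013: 11 days at 2.1% → $1,701,000 × 2.1% × 11/365 = $1,076.5233
12 January – 23 April 2013: 102 days at 4.4% → $1,701,000 × 4.4% × 102/365 = $20,915.3096
24 April – 31 December 2013: 252 days at 1.45% → $1,701,000 × 1.45% × 252/365 = $17,028.6411
Total = $39,020.4740

$39,020.47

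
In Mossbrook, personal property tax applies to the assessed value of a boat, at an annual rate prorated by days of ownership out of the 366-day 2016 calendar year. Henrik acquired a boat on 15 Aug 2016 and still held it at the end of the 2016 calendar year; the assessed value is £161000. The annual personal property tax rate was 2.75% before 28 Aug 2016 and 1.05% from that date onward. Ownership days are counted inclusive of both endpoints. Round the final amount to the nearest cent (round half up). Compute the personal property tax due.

£739.24

15 Aug – 27 Aug 2016: 13 days at 2.75% → £161000 × 2.75% × 13/366 = £157.2609
28 Aug – 31 Dec 2016: 126 days at 1.05% → £161000 × 1.05% × 126/366 = £581.9754
Total = £739.2363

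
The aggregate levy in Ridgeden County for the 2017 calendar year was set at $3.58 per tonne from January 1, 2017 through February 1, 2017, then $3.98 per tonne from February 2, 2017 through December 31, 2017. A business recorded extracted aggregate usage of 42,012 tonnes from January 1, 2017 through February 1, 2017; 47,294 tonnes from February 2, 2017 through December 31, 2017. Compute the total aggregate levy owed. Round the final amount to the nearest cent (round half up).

$338,633.08

January 1 – February 1, 2017: 42,012 tonnes at $3.58/tonne → $150,402.96
February 2 – December 31, 2017: 47,294 tonnes at $3.98/tonne → $188,230.12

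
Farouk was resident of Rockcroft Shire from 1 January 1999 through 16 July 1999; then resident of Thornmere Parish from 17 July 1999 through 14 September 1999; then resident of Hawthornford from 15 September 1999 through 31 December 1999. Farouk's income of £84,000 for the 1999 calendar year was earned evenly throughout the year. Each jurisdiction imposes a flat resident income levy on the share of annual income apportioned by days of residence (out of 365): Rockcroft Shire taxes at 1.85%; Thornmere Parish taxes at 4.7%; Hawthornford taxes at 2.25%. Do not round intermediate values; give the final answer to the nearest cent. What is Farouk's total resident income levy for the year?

£2,046.95

Rockcroft Shire, 1 January – 16 July 1999: 197 days → £84,000 × 1.85% × 197/365 = £838.7342
Thornmere Parish, 17 July – 14 September 1999: 60 days → £84,000 × 4.7% × 60/365 = £648.9863
Hawthornford, 15 September – 31 December 1999: 108 days → £84,000 × 2.25% × 108/365 = £559.2329
Total = £2,046.9534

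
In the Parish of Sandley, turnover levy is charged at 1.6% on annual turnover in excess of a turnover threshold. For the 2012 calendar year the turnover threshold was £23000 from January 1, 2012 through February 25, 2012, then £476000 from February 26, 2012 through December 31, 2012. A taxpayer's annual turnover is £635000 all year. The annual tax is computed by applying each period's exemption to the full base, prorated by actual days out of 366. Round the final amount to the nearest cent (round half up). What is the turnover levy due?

January 1 – February 25, 2012: 56 days, exemption £23000 → (£635000 − £23000) × 1.6% × 56/366 = £1498.2295
February 26 – December 31, 2012: 310 days, exemption £476000 → (£635000 − £476000) × 1.6% × 310/366 = £2154.7541
Total = £3652.9836

£3652.98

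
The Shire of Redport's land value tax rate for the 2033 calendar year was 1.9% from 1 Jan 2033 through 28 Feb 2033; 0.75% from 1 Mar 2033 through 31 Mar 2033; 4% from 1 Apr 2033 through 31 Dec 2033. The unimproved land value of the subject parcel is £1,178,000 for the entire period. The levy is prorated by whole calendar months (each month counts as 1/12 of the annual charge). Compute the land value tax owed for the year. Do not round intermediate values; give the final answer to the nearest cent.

1 Jan – 28 Feb 2033: 2 months at 1.9% → £1,178,000 × 1.9% × 2/12 = £3,730.3333
1 Mar – 31 Mar 2033: 1 month at 0.75% → £1,178,000 × 0.75% × 1/12 = £736.2500
1 Apr – 31 Dec 2033: 9 months at 4% → £1,178,000 × 4% × 9/12 = £35,340.0000
Total = £39,806.5833

£39,806.58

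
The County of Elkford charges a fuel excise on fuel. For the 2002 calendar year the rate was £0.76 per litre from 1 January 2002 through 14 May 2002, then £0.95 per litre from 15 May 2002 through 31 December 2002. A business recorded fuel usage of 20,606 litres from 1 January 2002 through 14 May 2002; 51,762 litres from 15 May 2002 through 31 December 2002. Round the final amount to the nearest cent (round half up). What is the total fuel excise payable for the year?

1 January – 14 May 2002: 20,606 litres at £0.76/litre → £15,660.56
15 May – 31 December 2002: 51,762 litres at £0.95/litre → £49,173.90

£64,834.46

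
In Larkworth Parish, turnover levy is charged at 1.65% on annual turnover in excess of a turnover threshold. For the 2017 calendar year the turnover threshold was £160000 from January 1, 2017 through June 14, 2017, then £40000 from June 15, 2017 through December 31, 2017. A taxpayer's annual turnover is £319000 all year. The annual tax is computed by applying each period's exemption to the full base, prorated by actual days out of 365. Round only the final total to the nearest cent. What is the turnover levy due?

January 1 – June 14, 2017: 165 days, exemption £160000 → (£319000 − £160000) × 1.65% × 165/365 = £1185.9658
June 15 – December 31, 2017: 200 days, exemption £40000 → (£319000 − £40000) × 1.65% × 200/365 = £2522.4658
Total = £3708.4315

£3708.43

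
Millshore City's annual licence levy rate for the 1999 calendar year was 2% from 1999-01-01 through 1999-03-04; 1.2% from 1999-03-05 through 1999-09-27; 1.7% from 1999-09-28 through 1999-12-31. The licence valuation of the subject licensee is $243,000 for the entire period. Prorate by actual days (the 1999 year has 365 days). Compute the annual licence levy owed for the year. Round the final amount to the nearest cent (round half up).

1999-01-01 to 1999-03-04: 63 days at 2% → $243,000 × 2% × 63/365 = $838.8493
1999-03-05 to 1999-09-27: 207 days at 1.2% → $243,000 × 1.2% × 207/365 = $1,653.7315
1999-09-28 to 1999-12-31: 95 days at 1.7% → $243,000 × 1.7% × 95/365 = $1,075.1918
Total = $3,567.7726

$3,567.77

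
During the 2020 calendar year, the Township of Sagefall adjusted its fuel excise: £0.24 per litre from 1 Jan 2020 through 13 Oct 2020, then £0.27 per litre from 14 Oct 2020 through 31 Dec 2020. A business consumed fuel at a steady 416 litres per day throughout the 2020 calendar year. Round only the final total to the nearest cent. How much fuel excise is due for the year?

£37,527.36

1 Jan – 13 Oct 2020: 287 days × 416 litres/day = 119,392 litres at £0.24/litre → £28,654.08
14 Oct – 31 Dec 2020: 79 days × 416 litres/day = 32,864 litres at £0.27/litre → £8,873.28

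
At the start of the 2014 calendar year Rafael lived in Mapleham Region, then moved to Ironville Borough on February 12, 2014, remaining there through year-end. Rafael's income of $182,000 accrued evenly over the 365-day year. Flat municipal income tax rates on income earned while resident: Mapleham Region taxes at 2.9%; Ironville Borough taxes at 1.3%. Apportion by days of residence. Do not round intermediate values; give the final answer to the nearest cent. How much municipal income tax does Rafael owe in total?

$2,701.08

Mapleham Region, January 1 – February 11, 2014: 42 days → $182,000 × 2.9% × 42/365 = $607.3315
Ironville Borough, February 12 – December 31, 2014: 323 days → $182,000 × 1.3% × 323/365 = $2,093.7479
Total = $2,701.0795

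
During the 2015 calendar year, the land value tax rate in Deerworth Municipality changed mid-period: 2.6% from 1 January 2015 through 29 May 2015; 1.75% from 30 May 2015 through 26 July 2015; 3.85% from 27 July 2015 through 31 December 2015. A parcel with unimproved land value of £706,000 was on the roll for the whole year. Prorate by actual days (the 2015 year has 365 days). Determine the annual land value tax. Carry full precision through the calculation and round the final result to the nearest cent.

£21,222.55

1 January – 29 May 2015: 149 days at 2.6% → £706,000 × 2.6% × 149/365 = £7,493.2712
30 May – 26 July 2015: 58 days at 1.75% → £706,000 × 1.75% × 58/365 = £1,963.2603
27 July – 31 December 2015: 158 days at 3.85% → £706,000 × 3.85% × 158/365 = £11,766.0219
Total = £21,222.5534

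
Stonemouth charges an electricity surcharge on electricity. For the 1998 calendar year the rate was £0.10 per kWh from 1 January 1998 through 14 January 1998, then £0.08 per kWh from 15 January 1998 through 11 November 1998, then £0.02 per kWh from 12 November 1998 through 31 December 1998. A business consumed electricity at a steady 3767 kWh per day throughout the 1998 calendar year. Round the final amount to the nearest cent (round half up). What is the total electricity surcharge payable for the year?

£99,750.16

1 January – 14 January 1998: 14 days × 3767 kWh/day = 52,738 kWh at £0.10/kWh → £5,273.80
15 January – 11 November 1998: 301 days × 3767 kWh/day = 1,133,867 kWh at £0.08/kWh → £90,709.36
12 November – 31 December 1998: 50 days × 3767 kWh/day = 188,350 kWh at £0.02/kWh → £3,767.00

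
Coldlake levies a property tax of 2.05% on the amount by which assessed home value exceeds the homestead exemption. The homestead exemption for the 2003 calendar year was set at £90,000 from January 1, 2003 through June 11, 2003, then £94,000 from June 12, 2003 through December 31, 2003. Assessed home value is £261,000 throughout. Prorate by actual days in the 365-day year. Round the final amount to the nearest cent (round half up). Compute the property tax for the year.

January 1 – June 11, 2003: 162 days, exemption £90,000 → (£261,000 − £90,000) × 2.05% × 162/365 = £1,555.8658
June 12 – December 31, 2003: 203 days, exemption £94,000 → (£261,000 − £94,000) × 2.05% × 203/365 = £1,904.0288
Total = £3,459.8945

£3,459.89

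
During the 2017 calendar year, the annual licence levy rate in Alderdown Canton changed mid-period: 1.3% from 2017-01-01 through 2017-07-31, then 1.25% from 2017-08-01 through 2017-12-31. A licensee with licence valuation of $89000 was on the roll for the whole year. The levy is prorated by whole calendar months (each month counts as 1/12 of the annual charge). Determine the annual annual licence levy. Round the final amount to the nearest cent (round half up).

$1138.46

2017-01-01 to 2017-07-31: 7 months at 1.3% → $89000 × 1.3% × 7/12 = $674.9167
2017-08-01 to 2017-12-31: 5 months at 1.25% → $89000 × 1.25% × 5/12 = $463.5417
Total = $1138.4583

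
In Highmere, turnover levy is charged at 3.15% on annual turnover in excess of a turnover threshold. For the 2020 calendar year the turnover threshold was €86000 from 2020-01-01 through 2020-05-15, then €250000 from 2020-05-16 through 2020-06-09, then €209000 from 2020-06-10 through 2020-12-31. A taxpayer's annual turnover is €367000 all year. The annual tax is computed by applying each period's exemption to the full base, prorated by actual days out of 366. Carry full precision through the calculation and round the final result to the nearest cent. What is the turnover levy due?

2020-01-01 to 2020-05-15: 136 days, exemption €86000 → (€367000 − €86000) × 3.15% × 136/366 = €3289.0820
2020-05-16 to 2020-06-09: 25 days, exemption €250000 → (€367000 − €250000) × 3.15% × 25/366 = €251.7418
2020-06-10 to 2020-12-31: 205 days, exemption €209000 → (€367000 − €209000) × 3.15% × 205/366 = €2787.6639
Total = €6328.4877

€6328.49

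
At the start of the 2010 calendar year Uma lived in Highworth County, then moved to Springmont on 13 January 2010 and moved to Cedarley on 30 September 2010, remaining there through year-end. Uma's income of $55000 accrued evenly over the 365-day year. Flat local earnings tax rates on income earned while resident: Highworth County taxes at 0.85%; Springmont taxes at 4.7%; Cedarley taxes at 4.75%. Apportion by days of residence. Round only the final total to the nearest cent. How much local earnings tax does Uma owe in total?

$2522.39

Highworth County, 1 January – 12 January 2010: 12 days → $55000 × 0.85% × 12/365 = $15.3699
Springmont, 13 January – 29 September 2010: 260 days → $55000 × 4.7% × 260/365 = $1841.3699
Cedarley, 30 September – 31 December 2010: 93 days → $55000 × 4.75% × 93/365 = $665.6507
Total = $2522.3904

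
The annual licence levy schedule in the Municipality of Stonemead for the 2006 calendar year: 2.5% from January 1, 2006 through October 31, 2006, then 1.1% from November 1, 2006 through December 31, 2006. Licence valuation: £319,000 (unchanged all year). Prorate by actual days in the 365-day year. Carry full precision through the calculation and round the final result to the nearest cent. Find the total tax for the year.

£7,228.63

January 1 – October 31, 2006: 304 days at 2.5% → £319,000 × 2.5% × 304/365 = £6,642.1918
November 1 – December 31, 2006: 61 days at 1.1% → £319,000 × 1.1% × 61/365 = £586.4356
Total = £7,228.6274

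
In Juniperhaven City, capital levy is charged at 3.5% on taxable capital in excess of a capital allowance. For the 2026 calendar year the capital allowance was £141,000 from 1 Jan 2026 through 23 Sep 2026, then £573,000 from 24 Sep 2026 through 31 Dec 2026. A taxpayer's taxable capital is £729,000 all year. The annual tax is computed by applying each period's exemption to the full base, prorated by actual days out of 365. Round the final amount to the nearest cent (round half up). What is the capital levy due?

1 Jan – 23 Sep 2026: 266 days, exemption £141,000 → (£729,000 − £141,000) × 3.5% × 266/365 = £14,998.0274
24 Sep – 31 Dec 2026: 99 days, exemption £573,000 → (£729,000 − £573,000) × 3.5% × 99/365 = £1,480.9315
Total = £16,478.9589

£16,478.96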